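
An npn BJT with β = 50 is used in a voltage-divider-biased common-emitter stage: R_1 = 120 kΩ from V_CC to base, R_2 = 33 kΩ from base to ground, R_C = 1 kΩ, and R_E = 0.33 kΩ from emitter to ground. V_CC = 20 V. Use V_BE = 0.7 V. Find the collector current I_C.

Thevenize the base divider: V_Th = V_CC·R_2/(R_1+R_2) = 20×33/153 = 4.31 V, R_Th = R_1‖R_2 = 25.9 kΩ.
Base-emitter loop: V_Th = I_B·R_Th + V_BE + (β+1)I_B·R_E, so I_B = (4.31 − 0.7) / (25.9 + 51×0.33) = 0.0846 mA.
I_C = β·I_B = 50×0.0846 = 4.23 mA, and I_E = (β+1)I_B = 4.31 mA.
V_CE = V_CC − I_C·R_C − I_E·R_E = 20 − 4.23×1 − 4.31×0.33 = 14.3 V.
V_CE = 14.3 V > 0.2 V confirms active-region operation.

I_C ≈ 4.2 mA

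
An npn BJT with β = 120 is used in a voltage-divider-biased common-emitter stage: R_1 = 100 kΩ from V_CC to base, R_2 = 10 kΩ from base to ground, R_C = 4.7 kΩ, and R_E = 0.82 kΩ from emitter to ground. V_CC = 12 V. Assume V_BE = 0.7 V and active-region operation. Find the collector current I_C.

I_C ≈ 0.43 mA

Thevenize the base divider: V_Th = V_CC·R_2/(R_1+R_2) = 12×10/110 = 1.09 V, R_Th = R_1‖R_2 = 9.09 kΩ.
Base-emitter loop: V_Th = I_B·R_Th + V_BE + (β+1)I_B·R_E, so I_B = (1.09 − 0.7) / (9.09 + 121×0.82) = 0.00361 mA.
I_C = β·I_B = 120×0.00361 = 0.433 mA, and I_E = (β+1)I_B = 0.437 mA.
V_CE = V_CC − I_C·R_C − I_E·R_E = 12 − 0.433×4.7 − 0.437×0.82 = 9.61 V.
V_CE = 9.61 V > 0.2 V confirms active-region operation.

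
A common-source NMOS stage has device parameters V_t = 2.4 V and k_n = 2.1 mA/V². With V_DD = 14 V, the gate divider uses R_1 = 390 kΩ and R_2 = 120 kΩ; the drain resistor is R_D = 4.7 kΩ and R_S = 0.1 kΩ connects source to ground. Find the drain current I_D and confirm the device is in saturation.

I_D ≈ 0.71 mA

V_G = V_DD·R_2/(R_1+R_2) = 14×120/510 = 3.29 V.
Assume saturation: I_D = (k_n/2)(V_GS − V_t)² with V_GS = V_G − I_D·R_S = 3.29 − 0.1·I_D.
Substituting gives 0.0105·I_D² − 1.19·I_D + 0.839 = 0, with roots I_D = 0.711 or 112 mA.
The root I_D = 112 mA gives V_GS = -7.95 V ≤ V_t, so take I_D = 0.711 mA.
Then V_GS = 3.22 V and V_DS = V_DD − I_D(R_D+R_S) = 14 − 0.711×4.8 = 10.6 V.
Saturation requires V_DS ≥ V_GS − V_t = 0.823 V; 10.6 ≥ 0.823 ✓.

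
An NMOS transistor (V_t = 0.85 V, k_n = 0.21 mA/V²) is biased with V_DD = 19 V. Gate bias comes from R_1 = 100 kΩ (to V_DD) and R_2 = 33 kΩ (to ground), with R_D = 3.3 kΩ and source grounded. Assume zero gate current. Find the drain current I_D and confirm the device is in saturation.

I_D ≈ 1.6 mA

V_G = V_DD·R_2/(R_1+R_2) = 19×33/133 = 4.71 V. With the source grounded, V_GS = V_G = 4.71 V.
Assume saturation: I_D = (k_n/2)(V_GS − V_t)² = (0.21/2)×(4.71 − 0.85)² = 0.105×3.86² = 1.57 mA.
V_DS = V_DD − I_D·R_D = 19 − 1.57×3.3 = 13.8 V.
Saturation requires V_DS ≥ V_GS − V_t = 3.86 V; 13.8 ≥ 3.86 ✓.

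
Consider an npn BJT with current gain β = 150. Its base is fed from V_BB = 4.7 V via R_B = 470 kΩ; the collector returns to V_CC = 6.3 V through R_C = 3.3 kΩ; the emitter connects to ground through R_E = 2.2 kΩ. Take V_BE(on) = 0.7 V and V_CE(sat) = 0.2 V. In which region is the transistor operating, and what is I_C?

active; I_C ≈ 0.75 mA

Assume active. Base-emitter loop: I_B = (V_BB − V_BE)/(R_B + (β+1)R_E) = (4.7 − 0.7)/(470 + 151×2.2) = 0.00499 mA.
I_C = β·I_B = 150×0.00499 = 0.748 mA.
V_CE = V_CC − I_C·R_C − I_E·R_E = 6.3 − 0.748×3.3 − 0.753×2.2 = 2.18 V > V_CE(sat), so the active-region assumption holds.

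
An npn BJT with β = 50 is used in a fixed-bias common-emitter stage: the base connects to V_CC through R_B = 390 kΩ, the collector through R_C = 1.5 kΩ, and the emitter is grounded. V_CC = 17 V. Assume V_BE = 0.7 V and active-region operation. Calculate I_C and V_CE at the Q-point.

Base loop: V_CC = I_B·R_B + V_BE, so I_B = (17 − 0.7)/390 kΩ = 0.0418 mA.
In the active region I_C = β·I_B = 50 × 0.0418 = 2.09 mA.
Collector loop: V_CE = V_CC − I_C·R_C = 17 − 2.09×1.5 = 13.9 V.
Since V_CE = 13.9 V > V_CE(sat) ≈ 0.2 V, the transistor is in the active region as assumed.

I_C ≈ 2.1 mA, V_CE ≈ 14 V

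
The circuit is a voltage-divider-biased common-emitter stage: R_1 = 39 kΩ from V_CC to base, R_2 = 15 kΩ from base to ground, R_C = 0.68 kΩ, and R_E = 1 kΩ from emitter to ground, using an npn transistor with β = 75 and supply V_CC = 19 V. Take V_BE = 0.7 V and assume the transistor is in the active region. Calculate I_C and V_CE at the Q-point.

I_C ≈ 4 mA, V_CE ≈ 12 V

Thevenize the base divider: V_Th = V_CC·R_2/(R_1+R_2) = 19×15/54 = 5.28 V, R_Th = R_1‖R_2 = 10.8 kΩ.
Base-emitter loop: V_Th = I_B·R_Th + V_BE + (β+1)I_B·R_E, so I_B = (5.28 − 0.7) / (10.8 + 76×1) = 0.0527 mA.
I_C = β·I_B = 75×0.0527 = 3.95 mA, and I_E = (β+1)I_B = 4.01 mA.
V_CE = V_CC − I_C·R_C − I_E·R_E = 19 − 3.95×0.68 − 4.01×1 = 12.3 V.
V_CE = 12.3 V > 0.2 V confirms active-region operation.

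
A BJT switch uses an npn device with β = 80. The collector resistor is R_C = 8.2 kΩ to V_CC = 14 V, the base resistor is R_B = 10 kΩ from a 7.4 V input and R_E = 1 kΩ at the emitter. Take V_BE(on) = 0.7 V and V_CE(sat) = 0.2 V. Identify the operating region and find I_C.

saturation; I_C ≈ 1.4 mA

Assume active: I_B = (7.4 − 0.7)/(10 + 81×1) = 0.0736 mA, I_C = β·I_B = 5.89 mA.
Then V_CE = 14 − 5.89×8.2 − 5.96×1 = -40.3 V < 0.2 V — the active assumption fails.
Re-solve with V_CE = 0.2 V. KCL at the emitter: V_E/R_E = (V_BB−0.7−V_E)/R_B + (V_CC−0.2−V_E)/R_C, giving V_E = 1.93 V.
I_C = (V_CC − 0.2 − V_E)/R_C = (13.8 − 1.93)/8.2 = 1.45 mA.
Check: I_B = (6.7 − 1.93)/10 = 0.477 mA, and β·I_B = 38.2 mA > I_C, confirming saturation.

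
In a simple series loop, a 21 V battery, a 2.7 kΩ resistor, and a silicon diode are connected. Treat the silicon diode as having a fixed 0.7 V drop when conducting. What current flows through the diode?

KVL around the loop: 21 = V_D + I·R = 0.7 + I × 2.7 kΩ.
So I = (21 − 0.7) / 2.7 kΩ = 20.3 / 2.7 = 7.52 mA.

I ≈ 7.5 mA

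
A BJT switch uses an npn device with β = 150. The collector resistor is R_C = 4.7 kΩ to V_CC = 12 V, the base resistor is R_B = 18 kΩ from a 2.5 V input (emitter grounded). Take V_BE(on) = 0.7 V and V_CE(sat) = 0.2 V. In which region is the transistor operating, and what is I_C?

Assume active: I_B = (2.5 − 0.7)/18 = 0.1 mA, giving I_C = β·I_B = 15 mA.
But then V_CE = 12 − 15×4.7 = -58.5 V < V_CE(sat) = 0.2 V — impossible in the active region.
So the transistor is saturated. With V_CE = 0.2 V, I_C = (V_CC − 0.2)/R_C = 11.8/4.7 = 2.51 mA.
Check: β·I_B = 15 mA > I_C = 2.51 mA, confirming saturation.

saturation; I_C ≈ 2.5 mA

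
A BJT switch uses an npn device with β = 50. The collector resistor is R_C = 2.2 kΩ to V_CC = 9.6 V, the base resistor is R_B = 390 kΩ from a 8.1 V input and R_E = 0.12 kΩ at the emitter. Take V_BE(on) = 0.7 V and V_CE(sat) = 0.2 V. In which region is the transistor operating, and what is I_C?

active; I_C ≈ 0.93 mA

Assume active. Base-emitter loop: I_B = (V_BB − V_BE)/(R_B + (β+1)R_E) = (8.1 − 0.7)/(390 + 51×0.12) = 0.0187 mA.
I_C = β·I_B = 50×0.0187 = 0.934 mA.
V_CE = V_CC − I_C·R_C − I_E·R_E = 9.6 − 0.934×2.2 − 0.953×0.12 = 7.43 V > V_CE(sat), so the active-region assumption holds.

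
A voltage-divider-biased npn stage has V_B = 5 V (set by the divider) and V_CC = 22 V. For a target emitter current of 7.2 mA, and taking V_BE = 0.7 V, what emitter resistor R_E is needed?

V_E = V_B − V_BE = 5 − 0.7 = 4.3 V.
R_E = V_E / I_E = 4.3 / 7.2 = 0.597 kΩ.

R_E ≈ 0.6 kΩ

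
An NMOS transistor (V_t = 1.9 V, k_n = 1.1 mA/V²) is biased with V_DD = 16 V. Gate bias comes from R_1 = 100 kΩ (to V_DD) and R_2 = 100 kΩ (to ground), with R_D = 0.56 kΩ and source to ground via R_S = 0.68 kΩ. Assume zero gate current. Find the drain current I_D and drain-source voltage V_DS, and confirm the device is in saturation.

I_D ≈ 4.7 mA, V_DS ≈ 10 V

V_G = V_DD·R_2/(R_1+R_2) = 16×100/200 = 8 V.
Assume saturation: I_D = (k_n/2)(V_GS − V_t)² with V_GS = V_G − I_D·R_S = 8 − 0.68·I_D.
Substituting gives 0.254·I_D² − 5.56·I_D + 20.5 = 0, with roots I_D = 4.68 or 17.2 mA.
The root I_D = 17.2 mA gives V_GS = -3.69 V ≤ V_t, so take I_D = 4.68 mA.
Then V_GS = 4.82 V and V_DS = V_DD − I_D(R_D+R_S) = 16 − 4.68×1.24 = 10.2 V.
Saturation requires V_DS ≥ V_GS − V_t = 2.92 V; 10.2 ≥ 2.92 ✓.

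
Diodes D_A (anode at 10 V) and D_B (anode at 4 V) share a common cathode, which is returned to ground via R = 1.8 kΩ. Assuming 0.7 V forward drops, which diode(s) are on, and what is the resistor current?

Assume both conduct. Then node N would need to be at both 10−0.7 = 9.3 V and 4−0.7 = 3.3 V, which is impossible.
Assume only D_A conducts: V_N = 10 − 0.7 = 9.3 V, so I_R = 9.3/1.8 = 5.17 mA.
Check D_B: its anode-to-cathode voltage is 4 − 9.3 = -5.3 V < 0.7 V, so it is off. The assumption is consistent.

Only D_A conducts; I_R ≈ 5.2 mA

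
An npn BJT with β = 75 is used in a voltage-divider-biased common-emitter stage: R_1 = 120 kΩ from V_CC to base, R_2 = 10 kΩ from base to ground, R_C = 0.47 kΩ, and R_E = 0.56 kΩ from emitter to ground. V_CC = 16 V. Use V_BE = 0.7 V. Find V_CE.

V_CE ≈ 15 V

Thevenize the base divider: V_Th = V_CC·R_2/(R_1+R_2) = 16×10/130 = 1.23 V, R_Th = R_1‖R_2 = 9.23 kΩ.
Base-emitter loop: V_Th = I_B·R_Th + V_BE + (β+1)I_B·R_E, so I_B = (1.23 − 0.7) / (9.23 + 76×0.56) = 0.0102 mA.
I_C = β·I_B = 75×0.0102 = 0.769 mA, and I_E = (β+1)I_B = 0.779 mA.
V_CE = V_CC − I_C·R_C − I_E·R_E = 16 − 0.769×0.47 − 0.779×0.56 = 15.2 V.
V_CE = 15.2 V > 0.2 V confirms active-region operation.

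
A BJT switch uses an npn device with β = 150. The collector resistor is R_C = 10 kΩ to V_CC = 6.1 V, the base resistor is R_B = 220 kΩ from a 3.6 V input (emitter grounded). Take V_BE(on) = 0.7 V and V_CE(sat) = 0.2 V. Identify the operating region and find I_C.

Assume active: I_B = (3.6 − 0.7)/220 = 0.0132 mA, giving I_C = β·I_B = 1.98 mA.
But then V_CE = 6.1 − 1.98×10 = -13.7 V < V_CE(sat) = 0.2 V — impossible in the active region.
So the transistor is saturated. With V_CE = 0.2 V, I_C = (V_CC − 0.2)/R_C = 5.9/10 = 0.59 mA.
Check: β·I_B = 1.98 mA > I_C = 0.59 mA, confirming saturation.

saturation; I_C ≈ 0.59 mA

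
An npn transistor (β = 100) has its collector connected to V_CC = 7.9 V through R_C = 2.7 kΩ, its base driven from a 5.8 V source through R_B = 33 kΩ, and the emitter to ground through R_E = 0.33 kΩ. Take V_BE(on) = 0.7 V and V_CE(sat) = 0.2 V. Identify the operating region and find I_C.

Assume active: I_B = (5.8 − 0.7)/(33 + 101×0.33) = 0.0769 mA, I_C = β·I_B = 7.69 mA.
Then V_CE = 7.9 − 7.69×2.7 − 7.77×0.33 = -15.4 V < 0.2 V — the active assumption fails.
Re-solve with V_CE = 0.2 V. KCL at the emitter: V_E/R_E = (V_BB−0.7−V_E)/R_B + (V_CC−0.2−V_E)/R_C, giving V_E = 0.876 V.
I_C = (V_CC − 0.2 − V_E)/R_C = (7.7 − 0.876)/2.7 = 2.53 mA.
Check: I_B = (5.1 − 0.876)/33 = 0.128 mA, and β·I_B = 12.8 mA > I_C, confirming saturation.

saturation; I_C ≈ 2.5 mA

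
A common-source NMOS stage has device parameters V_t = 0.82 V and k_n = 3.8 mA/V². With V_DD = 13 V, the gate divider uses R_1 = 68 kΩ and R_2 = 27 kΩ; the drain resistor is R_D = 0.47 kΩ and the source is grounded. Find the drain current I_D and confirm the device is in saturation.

V_G = V_DD·R_2/(R_1+R_2) = 13×27/95 = 3.69 V. With the source grounded, V_GS = V_G = 3.69 V.
Assume saturation: I_D = (k_n/2)(V_GS − V_t)² = (3.8/2)×(3.69 − 0.82)² = 1.9×2.87² = 15.7 mA.
V_DS = V_DD − I_D·R_D = 13 − 15.7×0.47 = 5.62 V.
Saturation requires V_DS ≥ V_GS − V_t = 2.87 V; 5.62 ≥ 2.87 ✓.

I_D ≈ 16 mA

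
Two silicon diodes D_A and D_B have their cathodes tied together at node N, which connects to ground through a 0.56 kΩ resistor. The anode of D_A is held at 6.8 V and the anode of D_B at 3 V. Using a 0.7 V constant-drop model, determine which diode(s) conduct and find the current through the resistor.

Assume both conduct. Then node N would need to be at both 6.8−0.7 = 6.1 V and 3−0.7 = 2.3 V, which is impossible.
Assume only D_A conducts: V_N = 6.8 − 0.7 = 6.1 V, so I_R = 6.1/0.56 = 10.9 mA.
Check D_B: its anode-to-cathode voltage is 3 − 6.1 = -3.1 V < 0.7 V, so it is off. The assumption is consistent.

Only D_A conducts; I_R ≈ 11 mA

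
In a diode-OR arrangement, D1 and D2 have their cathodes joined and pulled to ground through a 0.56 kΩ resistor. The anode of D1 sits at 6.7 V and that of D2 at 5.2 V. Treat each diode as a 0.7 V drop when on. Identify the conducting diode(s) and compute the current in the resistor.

Only D1 conducts; I_R ≈ 11 mA

Assume both conduct. Then node N would need to be at both 6.7−0.7 = 6 V and 5.2−0.7 = 4.5 V, which is impossible.
Assume only D1 conducts: V_N = 6.7 − 0.7 = 6 V, so I_R = 6/0.56 = 10.7 mA.
Check D2: its anode-to-cathode voltage is 5.2 − 6 = -0.8 V < 0.7 V, so it is off. The assumption is consistent.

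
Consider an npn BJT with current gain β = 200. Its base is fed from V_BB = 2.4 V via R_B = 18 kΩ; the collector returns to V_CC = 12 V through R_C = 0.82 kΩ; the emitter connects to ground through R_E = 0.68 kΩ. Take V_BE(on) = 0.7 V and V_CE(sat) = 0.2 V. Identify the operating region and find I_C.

active; I_C ≈ 2.2 mA

Assume active. Base-emitter loop: I_B = (V_BB − V_BE)/(R_B + (β+1)R_E) = (2.4 − 0.7)/(18 + 201×0.68) = 0.011 mA.
I_C = β·I_B = 200×0.011 = 2.2 mA.
V_CE = V_CC − I_C·R_C − I_E·R_E = 12 − 2.2×0.82 − 2.21×0.68 = 8.7 V > V_CE(sat), so the active-region assumption holds.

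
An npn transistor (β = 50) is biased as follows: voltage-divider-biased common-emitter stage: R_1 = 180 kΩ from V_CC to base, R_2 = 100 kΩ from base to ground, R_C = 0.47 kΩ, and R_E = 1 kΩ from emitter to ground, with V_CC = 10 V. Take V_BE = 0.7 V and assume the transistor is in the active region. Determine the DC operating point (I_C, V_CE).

Thevenize the base divider: V_Th = V_CC·R_2/(R_1+R_2) = 10×100/280 = 3.57 V, R_Th = R_1‖R_2 = 64.3 kΩ.
Base-emitter loop: V_Th = I_B·R_Th + V_BE + (β+1)I_B·R_E, so I_B = (3.57 − 0.7) / (64.3 + 51×1) = 0.0249 mA.
I_C = β·I_B = 50×0.0249 = 1.25 mA, and I_E = (β+1)I_B = 1.27 mA.
V_CE = V_CC − I_C·R_C − I_E·R_E = 10 − 1.25×0.47 − 1.27×1 = 8.14 V.
V_CE = 8.14 V > 0.2 V confirms active-region operation.

I_C ≈ 1.2 mA, V_CE ≈ 8.1 V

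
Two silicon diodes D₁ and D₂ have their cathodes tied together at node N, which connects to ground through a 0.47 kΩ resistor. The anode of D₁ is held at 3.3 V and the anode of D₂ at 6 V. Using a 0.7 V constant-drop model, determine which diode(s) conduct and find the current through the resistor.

Assume both conduct. Then node N would need to be at both 3.3−0.7 = 2.6 V and 6−0.7 = 5.3 V, which is impossible.
Assume only D₂ conducts: V_N = 6 − 0.7 = 5.3 V, so I_R = 5.3/0.47 = 11.3 mA.
Check D₁: its anode-to-cathode voltage is 3.3 − 5.3 = -2 V < 0.7 V, so it is off. The assumption is consistent.

Only D₂ conducts; I_R ≈ 11 mA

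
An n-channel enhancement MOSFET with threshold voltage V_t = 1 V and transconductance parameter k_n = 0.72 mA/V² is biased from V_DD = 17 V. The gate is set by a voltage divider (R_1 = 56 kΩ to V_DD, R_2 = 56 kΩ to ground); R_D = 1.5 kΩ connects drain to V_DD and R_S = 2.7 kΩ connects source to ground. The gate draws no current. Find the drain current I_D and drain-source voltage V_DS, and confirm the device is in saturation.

I_D ≈ 1.9 mA, V_DS ≈ 8.9 V

V_G = V_DD·R_2/(R_1+R_2) = 17×56/112 = 8.5 V.
Assume saturation: I_D = (k_n/2)(V_GS − V_t)² with V_GS = V_G − I_D·R_S = 8.5 − 2.7·I_D.
Substituting gives 2.62·I_D² − 15.6·I_D + 20.2 = 0, with roots I_D = 1.92 or 4.01 mA.
The root I_D = 4.01 mA gives V_GS = -2.34 V ≤ V_t, so take I_D = 1.92 mA.
Then V_GS = 3.31 V and V_DS = V_DD − I_D(R_D+R_S) = 17 − 1.92×4.2 = 8.93 V.
Saturation requires V_DS ≥ V_GS − V_t = 2.31 V; 8.93 ≥ 2.31 ✓.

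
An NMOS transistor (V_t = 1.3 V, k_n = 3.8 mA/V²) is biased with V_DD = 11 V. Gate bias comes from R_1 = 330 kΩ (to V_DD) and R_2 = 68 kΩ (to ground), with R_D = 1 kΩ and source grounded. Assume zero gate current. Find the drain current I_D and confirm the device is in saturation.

V_G = V_DD·R_2/(R_1+R_2) = 11×68/398 = 1.88 V. With the source grounded, V_GS = V_G = 1.88 V.
Assume saturation: I_D = (k_n/2)(V_GS − V_t)² = (3.8/2)×(1.88 − 1.3)² = 1.9×0.579² = 0.638 mA.
V_DS = V_DD − I_D·R_D = 11 − 0.638×1 = 10.4 V.
Saturation requires V_DS ≥ V_GS − V_t = 0.579 V; 10.4 ≥ 0.579 ✓.

I_D ≈ 0.64 mA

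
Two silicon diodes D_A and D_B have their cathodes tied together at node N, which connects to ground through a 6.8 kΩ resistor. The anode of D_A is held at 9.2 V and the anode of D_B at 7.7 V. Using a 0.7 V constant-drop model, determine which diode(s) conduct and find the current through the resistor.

Assume both conduct. Then node N would need to be at both 9.2−0.7 = 8.5 V and 7.7−0.7 = 7 V, which is impossible.
Assume only D_A conducts: V_N = 9.2 − 0.7 = 8.5 V, so I_R = 8.5/6.8 = 1.25 mA.
Check D_B: its anode-to-cathode voltage is 7.7 − 8.5 = -0.8 V < 0.7 V, so it is off. The assumption is consistent.

Only D_A conducts; I_R ≈ 1.2 mA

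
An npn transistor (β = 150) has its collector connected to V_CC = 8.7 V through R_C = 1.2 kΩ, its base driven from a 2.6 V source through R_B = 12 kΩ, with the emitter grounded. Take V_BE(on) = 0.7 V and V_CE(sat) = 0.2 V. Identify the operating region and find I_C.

Assume active: I_B = (2.6 − 0.7)/12 = 0.158 mA, giving I_C = β·I_B = 23.8 mA.
But then V_CE = 8.7 − 23.8×1.2 = -19.8 V < V_CE(sat) = 0.2 V — impossible in the active region.
So the transistor is saturated. With V_CE = 0.2 V, I_C = (V_CC − 0.2)/R_C = 8.5/1.2 = 7.08 mA.
Check: β·I_B = 23.8 mA > I_C = 7.08 mA, confirming saturation.

saturation; I_C ≈ 7.1 mA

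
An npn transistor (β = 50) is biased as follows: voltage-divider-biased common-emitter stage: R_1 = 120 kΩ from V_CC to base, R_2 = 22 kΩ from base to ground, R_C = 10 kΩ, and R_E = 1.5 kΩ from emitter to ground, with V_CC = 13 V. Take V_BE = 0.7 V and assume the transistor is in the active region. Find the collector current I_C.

I_C ≈ 0.69 mA

Thevenize the base divider: V_Th = V_CC·R_2/(R_1+R_2) = 13×22/142 = 2.01 V, R_Th = R_1‖R_2 = 18.6 kΩ.
Base-emitter loop: V_Th = I_B·R_Th + V_BE + (β+1)I_B·R_E, so I_B = (2.01 − 0.7) / (18.6 + 51×1.5) = 0.0138 mA.
I_C = β·I_B = 50×0.0138 = 0.691 mA, and I_E = (β+1)I_B = 0.705 mA.
V_CE = V_CC − I_C·R_C − I_E·R_E = 13 − 0.691×10 − 0.705×1.5 = 5.03 V.
V_CE = 5.03 V > 0.2 V confirms active-region operation.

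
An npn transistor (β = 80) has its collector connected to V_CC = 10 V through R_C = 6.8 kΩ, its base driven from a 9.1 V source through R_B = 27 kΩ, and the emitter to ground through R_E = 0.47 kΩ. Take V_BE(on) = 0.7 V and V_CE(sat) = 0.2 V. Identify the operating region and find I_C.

saturation; I_C ≈ 1.3 mA

Assume active: I_B = (9.1 − 0.7)/(27 + 81×0.47) = 0.129 mA, I_C = β·I_B = 10.3 mA.
Then V_CE = 10 − 10.3×6.8 − 10.5×0.47 = -65.1 V < 0.2 V — the active assumption fails.
Re-solve with V_CE = 0.2 V. KCL at the emitter: V_E/R_E = (V_BB−0.7−V_E)/R_B + (V_CC−0.2−V_E)/R_C, giving V_E = 0.758 V.
I_C = (V_CC − 0.2 − V_E)/R_C = (9.8 − 0.758)/6.8 = 1.33 mA.
Check: I_B = (8.4 − 0.758)/27 = 0.283 mA, and β·I_B = 22.6 mA > I_C, confirming saturation.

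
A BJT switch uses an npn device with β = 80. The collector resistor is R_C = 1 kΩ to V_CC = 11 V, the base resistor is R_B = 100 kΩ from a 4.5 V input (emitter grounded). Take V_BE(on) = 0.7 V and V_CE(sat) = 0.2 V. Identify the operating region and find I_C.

Assume active. Base-emitter loop: I_B = (V_BB − V_BE)/R_B = (4.5 − 0.7)/100 = 0.038 mA.
I_C = β·I_B = 80×0.038 = 3.04 mA.
V_CE = V_CC − I_C·R_C = 11 − 3.04×1 = 7.96 V > V_CE(sat), so the active-region assumption holds.

active; I_C ≈ 3 mA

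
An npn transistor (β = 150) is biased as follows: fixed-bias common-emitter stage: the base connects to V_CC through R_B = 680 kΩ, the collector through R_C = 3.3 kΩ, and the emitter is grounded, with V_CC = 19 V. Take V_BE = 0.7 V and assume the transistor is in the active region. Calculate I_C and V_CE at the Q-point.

Base loop: V_CC = I_B·R_B + V_BE, so I_B = (19 − 0.7)/680 kΩ = 0.0269 mA.
In the active region I_C = β·I_B = 150 × 0.0269 = 4.04 mA.
Collector loop: V_CE = V_CC − I_C·R_C = 19 − 4.04×3.3 = 5.68 V.
Since V_CE = 5.68 V > V_CE(sat) ≈ 0.2 V, the transistor is in the active region as assumed.

I_C ≈ 4 mA, V_CE ≈ 5.7 V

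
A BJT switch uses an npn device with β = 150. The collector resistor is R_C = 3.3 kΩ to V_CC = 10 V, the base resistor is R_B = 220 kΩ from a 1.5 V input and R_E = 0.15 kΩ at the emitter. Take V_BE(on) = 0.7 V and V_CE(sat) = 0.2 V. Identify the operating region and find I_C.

Assume active. Base-emitter loop: I_B = (V_BB − V_BE)/(R_B + (β+1)R_E) = (1.5 − 0.7)/(220 + 151×0.15) = 0.0033 mA.
I_C = β·I_B = 150×0.0033 = 0.495 mA.
V_CE = V_CC − I_C·R_C − I_E·R_E = 10 − 0.495×3.3 − 0.498×0.15 = 8.29 V > V_CE(sat), so the active-region assumption holds.

active; I_C ≈ 0.49 mA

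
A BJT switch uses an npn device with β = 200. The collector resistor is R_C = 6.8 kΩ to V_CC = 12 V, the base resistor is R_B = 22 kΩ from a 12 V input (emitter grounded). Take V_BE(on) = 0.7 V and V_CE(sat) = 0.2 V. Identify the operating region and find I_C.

Assume active: I_B = (12 − 0.7)/22 = 0.514 mA, giving I_C = β·I_B = 103 mA.
But then V_CE = 12 − 103×6.8 = -687 V < V_CE(sat) = 0.2 V — impossible in the active region.
So the transistor is saturated. With V_CE = 0.2 V, I_C = (V_CC − 0.2)/R_C = 11.8/6.8 = 1.74 mA.
Check: β·I_B = 103 mA > I_C = 1.74 mA, confirming saturation.

saturation; I_C ≈ 1.7 mA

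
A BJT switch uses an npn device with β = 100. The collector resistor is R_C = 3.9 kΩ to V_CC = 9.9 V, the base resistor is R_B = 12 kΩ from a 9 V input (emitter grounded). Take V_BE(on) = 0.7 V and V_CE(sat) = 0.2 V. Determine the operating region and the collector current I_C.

saturation; I_C ≈ 2.5 mA

Assume active: I_B = (9 − 0.7)/12 = 0.692 mA, giving I_C = β·I_B = 69.2 mA.
But then V_CE = 9.9 − 69.2×3.9 = -260 V < V_CE(sat) = 0.2 V — impossible in the active region.
So the transistor is saturated. With V_CE = 0.2 V, I_C = (V_CC − 0.2)/R_C = 9.7/3.9 = 2.49 mA.
Check: β·I_B = 69.2 mA > I_C = 2.49 mA, confirming saturation.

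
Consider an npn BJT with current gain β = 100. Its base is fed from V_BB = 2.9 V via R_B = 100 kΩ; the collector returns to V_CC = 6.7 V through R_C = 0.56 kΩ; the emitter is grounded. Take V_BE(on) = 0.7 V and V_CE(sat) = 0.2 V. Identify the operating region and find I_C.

Assume active. Base-emitter loop: I_B = (V_BB − V_BE)/R_B = (2.9 − 0.7)/100 = 0.022 mA.
I_C = β·I_B = 100×0.022 = 2.2 mA.
V_CE = V_CC − I_C·R_C = 6.7 − 2.2×0.56 = 5.47 V > V_CE(sat), so the active-region assumption holds.

active; I_C ≈ 2.2 mA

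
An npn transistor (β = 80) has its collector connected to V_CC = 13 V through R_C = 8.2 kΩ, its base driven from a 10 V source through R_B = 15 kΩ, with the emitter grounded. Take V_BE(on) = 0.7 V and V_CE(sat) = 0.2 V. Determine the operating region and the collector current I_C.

saturation; I_C ≈ 1.6 mA

Assume active: I_B = (10 − 0.7)/15 = 0.62 mA, giving I_C = β·I_B = 49.6 mA.
But then V_CE = 13 − 49.6×8.2 = -394 V < V_CE(sat) = 0.2 V — impossible in the active region.
So the transistor is saturated. With V_CE = 0.2 V, I_C = (V_CC − 0.2)/R_C = 12.8/8.2 = 1.56 mA.
Check: β·I_B = 49.6 mA > I_C = 1.56 mA, confirming saturation.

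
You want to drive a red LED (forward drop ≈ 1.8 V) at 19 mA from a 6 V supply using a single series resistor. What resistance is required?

R ≈ 0.22 kΩ

The resistor drops V_S − V_D = 6 − 1.8 = 4.2 V at 19 mA.
R = 4.2 V / 19 mA = 0.221 kΩ.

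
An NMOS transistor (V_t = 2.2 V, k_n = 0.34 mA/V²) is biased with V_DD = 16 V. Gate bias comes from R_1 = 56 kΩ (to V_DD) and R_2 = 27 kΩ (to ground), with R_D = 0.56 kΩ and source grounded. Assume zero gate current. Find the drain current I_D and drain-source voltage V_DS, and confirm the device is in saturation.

V_G = V_DD·R_2/(R_1+R_2) = 16×27/83 = 5.2 V. With the source grounded, V_GS = V_G = 5.2 V.
Assume saturation: I_D = (k_n/2)(V_GS − V_t)² = (0.34/2)×(5.2 − 2.2)² = 0.17×3² = 1.53 mA.
V_DS = V_DD − I_D·R_D = 16 − 1.53×0.56 = 15.1 V.
Saturation requires V_DS ≥ V_GS − V_t = 3 V; 15.1 ≥ 3 ✓.

I_D ≈ 1.5 mA, V_DS ≈ 15 V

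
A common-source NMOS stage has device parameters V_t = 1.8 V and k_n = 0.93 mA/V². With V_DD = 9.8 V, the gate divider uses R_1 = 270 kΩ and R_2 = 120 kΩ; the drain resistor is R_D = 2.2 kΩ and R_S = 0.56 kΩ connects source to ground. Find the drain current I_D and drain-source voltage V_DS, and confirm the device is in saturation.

I_D ≈ 0.44 mA, V_DS ≈ 8.6 V

V_G = V_DD·R_2/(R_1+R_2) = 9.8×120/390 = 3.02 V.
Assume saturation: I_D = (k_n/2)(V_GS − V_t)² with V_GS = V_G − I_D·R_S = 3.02 − 0.56·I_D.
Substituting gives 0.146·I_D² − 1.63·I_D + 0.687 = 0, with roots I_D = 0.438 or 10.8 mA.
The root I_D = 10.8 mA gives V_GS = -3.01 V ≤ V_t, so take I_D = 0.438 mA.
Then V_GS = 2.77 V and V_DS = V_DD − I_D(R_D+R_S) = 9.8 − 0.438×2.76 = 8.59 V.
Saturation requires V_DS ≥ V_GS − V_t = 0.97 V; 8.59 ≥ 0.97 ✓.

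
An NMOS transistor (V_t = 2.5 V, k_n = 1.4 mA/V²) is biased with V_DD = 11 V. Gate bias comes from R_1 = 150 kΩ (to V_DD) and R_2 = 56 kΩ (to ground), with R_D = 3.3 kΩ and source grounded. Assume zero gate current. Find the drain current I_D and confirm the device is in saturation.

V_G = V_DD·R_2/(R_1+R_2) = 11×56/206 = 2.99 V. With the source grounded, V_GS = V_G = 2.99 V.
Assume saturation: I_D = (k_n/2)(V_GS − V_t)² = (1.4/2)×(2.99 − 2.5)² = 0.7×0.49² = 0.168 mA.
V_DS = V_DD − I_D·R_D = 11 − 0.168×3.3 = 10.4 V.
Saturation requires V_DS ≥ V_GS − V_t = 0.49 V; 10.4 ≥ 0.49 ✓.

I_D ≈ 0.17 mA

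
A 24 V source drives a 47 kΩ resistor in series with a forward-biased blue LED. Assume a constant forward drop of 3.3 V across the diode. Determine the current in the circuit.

I ≈ 0.44 mA

KVL around the loop: 24 = V_D + I·R = 3.3 + I × 47 kΩ.
So I = (24 − 3.3) / 47 kΩ = 20.7 / 47 = 0.44 mA.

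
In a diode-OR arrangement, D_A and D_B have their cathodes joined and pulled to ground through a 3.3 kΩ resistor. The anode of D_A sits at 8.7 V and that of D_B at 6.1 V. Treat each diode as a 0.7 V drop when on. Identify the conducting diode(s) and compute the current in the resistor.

Only D_A conducts; I_R ≈ 2.4 mA

Assume both conduct. Then node N would need to be at both 8.7−0.7 = 8 V and 6.1−0.7 = 5.4 V, which is impossible.
Assume only D_A conducts: V_N = 8.7 − 0.7 = 8 V, so I_R = 8/3.3 = 2.42 mA.
Check D_B: its anode-to-cathode voltage is 6.1 − 8 = -1.9 V < 0.7 V, so it is off. The assumption is consistent.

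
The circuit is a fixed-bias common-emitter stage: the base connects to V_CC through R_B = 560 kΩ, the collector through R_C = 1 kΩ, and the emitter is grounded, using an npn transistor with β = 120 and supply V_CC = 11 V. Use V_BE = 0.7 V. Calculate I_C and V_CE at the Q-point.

Base loop: V_CC = I_B·R_B + V_BE, so I_B = (11 − 0.7)/560 kΩ = 0.0184 mA.
In the active region I_C = β·I_B = 120 × 0.0184 = 2.21 mA.
Collector loop: V_CE = V_CC − I_C·R_C = 11 − 2.21×1 = 8.79 V.
Since V_CE = 8.79 V > V_CE(sat) ≈ 0.2 V, the transistor is in the active region as assumed.

I_C ≈ 2.2 mA, V_CE ≈ 8.8 V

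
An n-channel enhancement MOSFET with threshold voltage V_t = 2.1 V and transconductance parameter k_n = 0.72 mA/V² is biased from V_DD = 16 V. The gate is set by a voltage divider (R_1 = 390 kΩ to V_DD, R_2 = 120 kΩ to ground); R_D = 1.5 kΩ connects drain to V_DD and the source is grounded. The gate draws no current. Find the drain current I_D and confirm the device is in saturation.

I_D ≈ 1 mA

V_G = V_DD·R_2/(R_1+R_2) = 16×120/510 = 3.76 V. With the source grounded, V_GS = V_G = 3.76 V.
Assume saturation: I_D = (k_n/2)(V_GS − V_t)² = (0.72/2)×(3.76 − 2.1)² = 0.36×1.66² = 0.998 mA.
V_DS = V_DD − I_D·R_D = 16 − 0.998×1.5 = 14.5 V.
Saturation requires V_DS ≥ V_GS − V_t = 1.66 V; 14.5 ≥ 1.66 ✓.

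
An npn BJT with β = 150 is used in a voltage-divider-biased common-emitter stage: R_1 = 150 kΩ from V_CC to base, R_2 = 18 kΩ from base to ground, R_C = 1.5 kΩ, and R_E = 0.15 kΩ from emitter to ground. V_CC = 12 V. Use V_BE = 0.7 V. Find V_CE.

Thevenize the base divider: V_Th = V_CC·R_2/(R_1+R_2) = 12×18/168 = 1.29 V, R_Th = R_1‖R_2 = 16.1 kΩ.
Base-emitter loop: V_Th = I_B·R_Th + V_BE + (β+1)I_B·R_E, so I_B = (1.29 − 0.7) / (16.1 + 151×0.15) = 0.0151 mA.
I_C = β·I_B = 150×0.0151 = 2.27 mA, and I_E = (β+1)I_B = 2.28 mA.
V_CE = V_CC − I_C·R_C − I_E·R_E = 12 − 2.27×1.5 − 2.28×0.15 = 8.25 V.
V_CE = 8.25 V > 0.2 V confirms active-region operation.

V_CE ≈ 8.3 V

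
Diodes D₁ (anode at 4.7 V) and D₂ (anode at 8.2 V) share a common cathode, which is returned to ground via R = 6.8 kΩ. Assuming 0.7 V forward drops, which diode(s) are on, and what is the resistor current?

Only D₂ conducts; I_R ≈ 1.1 mA

Assume both conduct. Then node N would need to be at both 4.7−0.7 = 4 V and 8.2−0.7 = 7.5 V, which is impossible.
Assume only D₂ conducts: V_N = 8.2 − 0.7 = 7.5 V, so I_R = 7.5/6.8 = 1.1 mA.
Check D₁: its anode-to-cathode voltage is 4.7 − 7.5 = -2.8 V < 0.7 V, so it is off. The assumption is consistent.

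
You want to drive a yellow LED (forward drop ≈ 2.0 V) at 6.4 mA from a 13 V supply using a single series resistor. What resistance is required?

The resistor drops V_S − V_D = 13 − 2.0 = 11 V at 6.4 mA.
R = 11 V / 6.4 mA = 1.72 kΩ.

R ≈ 1.7 kΩ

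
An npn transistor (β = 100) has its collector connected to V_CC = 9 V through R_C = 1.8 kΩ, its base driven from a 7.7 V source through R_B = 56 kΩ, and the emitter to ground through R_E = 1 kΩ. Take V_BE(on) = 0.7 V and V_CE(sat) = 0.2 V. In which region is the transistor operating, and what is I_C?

saturation; I_C ≈ 3.1 mA

Assume active: I_B = (7.7 − 0.7)/(56 + 101×1) = 0.0446 mA, I_C = β·I_B = 4.46 mA.
Then V_CE = 9 − 4.46×1.8 − 4.5×1 = -3.53 V < 0.2 V — the active assumption fails.
Re-solve with V_CE = 0.2 V. KCL at the emitter: V_E/R_E = (V_BB−0.7−V_E)/R_B + (V_CC−0.2−V_E)/R_C, giving V_E = 3.19 V.
I_C = (V_CC − 0.2 − V_E)/R_C = (8.8 − 3.19)/1.8 = 3.12 mA.
Check: I_B = (7 − 3.19)/56 = 0.0681 mA, and β·I_B = 6.81 mA > I_C, confirming saturation.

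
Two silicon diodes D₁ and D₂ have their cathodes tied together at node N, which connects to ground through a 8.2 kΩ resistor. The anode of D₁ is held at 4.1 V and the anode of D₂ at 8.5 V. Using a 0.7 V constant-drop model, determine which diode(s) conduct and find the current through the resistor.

Only D₂ conducts; I_R ≈ 0.95 mA

Assume both conduct. Then node N would need to be at both 4.1−0.7 = 3.4 V and 8.5−0.7 = 7.8 V, which is impossible.
Assume only D₂ conducts: V_N = 8.5 − 0.7 = 7.8 V, so I_R = 7.8/8.2 = 0.951 mA.
Check D₁: its anode-to-cathode voltage is 4.1 − 7.8 = -3.7 V < 0.7 V, so it is off. The assumption is consistent.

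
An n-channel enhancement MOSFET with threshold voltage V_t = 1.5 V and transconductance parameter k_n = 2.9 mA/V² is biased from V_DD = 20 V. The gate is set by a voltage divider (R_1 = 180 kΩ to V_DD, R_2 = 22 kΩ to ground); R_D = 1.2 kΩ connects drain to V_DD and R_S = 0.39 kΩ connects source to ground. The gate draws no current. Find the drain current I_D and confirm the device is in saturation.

I_D ≈ 0.4 mA

V_G = V_DD·R_2/(R_1+R_2) = 20×22/202 = 2.18 V.
Assume saturation: I_D = (k_n/2)(V_GS − V_t)² with V_GS = V_G − I_D·R_S = 2.18 − 0.39·I_D.
Substituting gives 0.221·I_D² − 1.77·I_D + 0.667 = 0, with roots I_D = 0.397 or 7.62 mA.
The root I_D = 7.62 mA gives V_GS = -0.792 V ≤ V_t, so take I_D = 0.397 mA.
Then V_GS = 2.02 V and V_DS = V_DD − I_D(R_D+R_S) = 20 − 0.397×1.59 = 19.4 V.
Saturation requires V_DS ≥ V_GS − V_t = 0.523 V; 19.4 ≥ 0.523 ✓.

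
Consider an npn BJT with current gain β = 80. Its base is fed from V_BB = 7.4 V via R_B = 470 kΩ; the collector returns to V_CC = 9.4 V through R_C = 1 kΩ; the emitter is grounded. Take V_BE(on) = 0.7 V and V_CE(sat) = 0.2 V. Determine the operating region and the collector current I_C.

active; I_C ≈ 1.1 mA

Assume active. Base-emitter loop: I_B = (V_BB − V_BE)/R_B = (7.4 − 0.7)/470 = 0.0143 mA.
I_C = β·I_B = 80×0.0143 = 1.14 mA.
V_CE = V_CC − I_C·R_C = 9.4 − 1.14×1 = 8.26 V > V_CE(sat), so the active-region assumption holds.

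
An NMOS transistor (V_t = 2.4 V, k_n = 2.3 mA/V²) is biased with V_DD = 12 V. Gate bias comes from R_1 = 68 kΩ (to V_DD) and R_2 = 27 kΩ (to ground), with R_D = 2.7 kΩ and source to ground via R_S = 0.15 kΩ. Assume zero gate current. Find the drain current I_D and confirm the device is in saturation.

V_G = V_DD·R_2/(R_1+R_2) = 12×27/95 = 3.41 V.
Assume saturation: I_D = (k_n/2)(V_GS − V_t)² with V_GS = V_G − I_D·R_S = 3.41 − 0.15·I_D.
Substituting gives 0.0259·I_D² − 1.35·I_D + 1.17 = 0, with roots I_D = 0.886 or 51.2 mA.
The root I_D = 51.2 mA gives V_GS = -4.27 V ≤ V_t, so take I_D = 0.886 mA.
Then V_GS = 3.28 V and V_DS = V_DD − I_D(R_D+R_S) = 12 − 0.886×2.85 = 9.48 V.
Saturation requires V_DS ≥ V_GS − V_t = 0.878 V; 9.48 ≥ 0.878 ✓.

I_D ≈ 0.89 mA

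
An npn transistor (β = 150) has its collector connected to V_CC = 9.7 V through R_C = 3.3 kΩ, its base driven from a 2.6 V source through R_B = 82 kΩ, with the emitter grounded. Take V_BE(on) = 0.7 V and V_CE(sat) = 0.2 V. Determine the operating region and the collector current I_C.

Assume active: I_B = (2.6 − 0.7)/82 = 0.0232 mA, giving I_C = β·I_B = 3.48 mA.
But then V_CE = 9.7 − 3.48×3.3 = -1.77 V < V_CE(sat) = 0.2 V — impossible in the active region.
So the transistor is saturated. With V_CE = 0.2 V, I_C = (V_CC − 0.2)/R_C = 9.5/3.3 = 2.88 mA.
Check: β·I_B = 3.48 mA > I_C = 2.88 mA, confirming saturation.

saturation; I_C ≈ 2.9 mA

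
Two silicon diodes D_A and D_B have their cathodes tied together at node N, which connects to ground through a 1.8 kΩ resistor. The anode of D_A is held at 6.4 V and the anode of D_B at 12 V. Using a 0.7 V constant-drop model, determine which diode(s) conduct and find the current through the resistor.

Only D_B conducts; I_R ≈ 6.3 mA

Assume both conduct. Then node N would need to be at both 6.4−0.7 = 5.7 V and 12−0.7 = 11.3 V, which is impossible.
Assume only D_B conducts: V_N = 12 − 0.7 = 11.3 V, so I_R = 11.3/1.8 = 6.28 mA.
Check D_A: its anode-to-cathode voltage is 6.4 − 11.3 = -4.9 V < 0.7 V, so it is off. The assumption is consistent.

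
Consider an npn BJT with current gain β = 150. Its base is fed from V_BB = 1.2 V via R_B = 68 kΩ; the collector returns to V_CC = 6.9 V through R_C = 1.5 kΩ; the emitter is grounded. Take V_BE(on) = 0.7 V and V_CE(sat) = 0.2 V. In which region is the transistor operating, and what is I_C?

active; I_C ≈ 1.1 mA

Assume active. Base-emitter loop: I_B = (V_BB − V_BE)/R_B = (1.2 − 0.7)/68 = 0.00735 mA.
I_C = β·I_B = 150×0.00735 = 1.1 mA.
V_CE = V_CC − I_C·R_C = 6.9 − 1.1×1.5 = 5.25 V > V_CE(sat), so the active-region assumption holds.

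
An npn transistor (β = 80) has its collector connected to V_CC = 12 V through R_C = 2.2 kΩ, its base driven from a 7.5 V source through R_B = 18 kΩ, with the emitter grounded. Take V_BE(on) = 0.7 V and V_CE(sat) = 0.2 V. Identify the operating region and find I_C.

Assume active: I_B = (7.5 − 0.7)/18 = 0.378 mA, giving I_C = β·I_B = 30.2 mA.
But then V_CE = 12 − 30.2×2.2 = -54.5 V < V_CE(sat) = 0.2 V — impossible in the active region.
So the transistor is saturated. With V_CE = 0.2 V, I_C = (V_CC − 0.2)/R_C = 11.8/2.2 = 5.36 mA.
Check: β·I_B = 30.2 mA > I_C = 5.36 mA, confirming saturation.

saturation; I_C ≈ 5.4 mA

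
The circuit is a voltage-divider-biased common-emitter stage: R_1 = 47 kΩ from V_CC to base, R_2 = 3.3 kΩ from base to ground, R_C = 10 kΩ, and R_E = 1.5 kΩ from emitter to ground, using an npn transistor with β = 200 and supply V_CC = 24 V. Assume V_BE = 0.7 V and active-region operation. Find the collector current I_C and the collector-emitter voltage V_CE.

I_C ≈ 0.57 mA, V_CE ≈ 17 V

Thevenize the base divider: V_Th = V_CC·R_2/(R_1+R_2) = 24×3.3/50.3 = 1.57 V, R_Th = R_1‖R_2 = 3.08 kΩ.
Base-emitter loop: V_Th = I_B·R_Th + V_BE + (β+1)I_B·R_E, so I_B = (1.57 − 0.7) / (3.08 + 201×1.5) = 0.00287 mA.
I_C = β·I_B = 200×0.00287 = 0.574 mA, and I_E = (β+1)I_B = 0.577 mA.
V_CE = V_CC − I_C·R_C − I_E·R_E = 24 − 0.574×10 − 0.577×1.5 = 17.4 V.
V_CE = 17.4 V > 0.2 V confirms active-region operation.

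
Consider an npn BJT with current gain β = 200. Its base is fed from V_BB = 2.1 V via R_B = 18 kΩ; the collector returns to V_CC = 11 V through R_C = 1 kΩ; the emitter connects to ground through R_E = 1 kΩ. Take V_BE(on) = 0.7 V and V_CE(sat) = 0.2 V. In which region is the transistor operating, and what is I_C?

active; I_C ≈ 1.3 mA

Assume active. Base-emitter loop: I_B = (V_BB − V_BE)/(R_B + (β+1)R_E) = (2.1 − 0.7)/(18 + 201×1) = 0.00639 mA.
I_C = β·I_B = 200×0.00639 = 1.28 mA.
V_CE = V_CC − I_C·R_C − I_E·R_E = 11 − 1.28×1 − 1.28×1 = 8.44 V > V_CE(sat), so the active-region assumption holds.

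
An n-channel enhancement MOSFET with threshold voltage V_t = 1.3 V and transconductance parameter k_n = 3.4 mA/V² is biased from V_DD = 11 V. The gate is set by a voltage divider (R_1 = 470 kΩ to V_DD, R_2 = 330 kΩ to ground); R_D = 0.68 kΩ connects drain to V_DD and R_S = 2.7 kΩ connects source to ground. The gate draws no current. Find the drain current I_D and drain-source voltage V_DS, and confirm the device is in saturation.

V_G = V_DD·R_2/(R_1+R_2) = 11×330/800 = 4.54 V.
Assume saturation: I_D = (k_n/2)(V_GS − V_t)² with V_GS = V_G − I_D·R_S = 4.54 − 2.7·I_D.
Substituting gives 12.4·I_D² − 30.7·I_D + 17.8 = 0, with roots I_D = 0.926 or 1.55 mA.
The root I_D = 1.55 mA gives V_GS = 0.344 V ≤ V_t, so take I_D = 0.926 mA.
Then V_GS = 2.04 V and V_DS = V_DD − I_D(R_D+R_S) = 11 − 0.926×3.38 = 7.87 V.
Saturation requires V_DS ≥ V_GS − V_t = 0.738 V; 7.87 ≥ 0.738 ✓.

I_D ≈ 0.93 mA, V_DS ≈ 7.9 V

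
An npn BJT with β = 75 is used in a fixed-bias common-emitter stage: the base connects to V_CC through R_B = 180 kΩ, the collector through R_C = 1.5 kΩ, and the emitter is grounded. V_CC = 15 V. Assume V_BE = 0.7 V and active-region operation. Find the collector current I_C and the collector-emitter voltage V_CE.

I_C ≈ 6 mA, V_CE ≈ 6.1 V

Base loop: V_CC = I_B·R_B + V_BE, so I_B = (15 − 0.7)/180 kΩ = 0.0794 mA.
In the active region I_C = β·I_B = 75 × 0.0794 = 5.96 mA.
Collector loop: V_CE = V_CC − I_C·R_C = 15 − 5.96×1.5 = 6.06 V.
Since V_CE = 6.06 V > V_CE(sat) ≈ 0.2 V, the transistor is in the active region as assumed.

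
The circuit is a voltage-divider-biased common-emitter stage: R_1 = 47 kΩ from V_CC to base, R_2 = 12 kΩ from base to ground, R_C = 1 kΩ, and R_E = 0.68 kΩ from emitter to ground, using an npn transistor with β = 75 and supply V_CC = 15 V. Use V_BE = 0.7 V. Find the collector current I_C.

I_C ≈ 2.9 mA

Thevenize the base divider: V_Th = V_CC·R_2/(R_1+R_2) = 15×12/59 = 3.05 V, R_Th = R_1‖R_2 = 9.56 kΩ.
Base-emitter loop: V_Th = I_B·R_Th + V_BE + (β+1)I_B·R_E, so I_B = (3.05 − 0.7) / (9.56 + 76×0.68) = 0.0384 mA.
I_C = β·I_B = 75×0.0384 = 2.88 mA, and I_E = (β+1)I_B = 2.92 mA.
V_CE = V_CC − I_C·R_C − I_E·R_E = 15 − 2.88×1 − 2.92×0.68 = 10.1 V.
V_CE = 10.1 V > 0.2 V confirms active-region operation.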